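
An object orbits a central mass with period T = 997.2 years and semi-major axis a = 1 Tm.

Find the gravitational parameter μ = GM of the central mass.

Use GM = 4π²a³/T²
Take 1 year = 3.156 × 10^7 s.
T = 997.2 years = 3.14716 × 10^10 s
a = 1 Tm = 1 × 10^12 m
a³ = 1 × 10^36 m³
T² = 9.90464 × 10^20 s²
GM = 4π² × (1 × 10^36) / (9.90464 × 10^20) = 3.98585 × 10^16 m³/s²
GM ≈ 3.986 × 10^16 m³/s²

Final answer: GM = 3.986 × 10^16 m³/s²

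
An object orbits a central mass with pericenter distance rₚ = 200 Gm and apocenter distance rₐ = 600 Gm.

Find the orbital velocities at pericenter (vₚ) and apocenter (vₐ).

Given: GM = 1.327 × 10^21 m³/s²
rₚ = 200 Gm = 2 × 10^11 m
rₐ = 600 Gm = 6 × 10^11 m
GM = 1.327 × 10^21 m³/s²
a = (rₚ + rₐ)/2 = 4 × 10^11 m
Vis-viva: v² = GM (2/r − 1/a)
vₚ² = 1.327 × 10^21 × (1 × 10^-11 − 2.5 × 10^-12) = 9.9525 × 10^9 m²/s²
vₚ = 99762.2 m/s ≈ 99.76 km/s
vₐ² = 1.327 × 10^21 × (3.33333 × 10^-12 − 2.5 × 10^-12) = 1.10583 × 10^9 m²/s²
vₐ = 33254.1 m/s ≈ 33.25 km/s

Final answer: vₚ = 99.76 km/s, vₐ = 33.25 km/s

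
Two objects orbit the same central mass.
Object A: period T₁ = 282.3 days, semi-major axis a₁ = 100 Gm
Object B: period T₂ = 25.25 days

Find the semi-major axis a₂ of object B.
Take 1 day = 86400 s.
T₁ = 282.3 days = 2.43907 × 10^7 s
T₂ = 25.25 days = 2.1816 × 10^6 s
a₁ = 100 Gm = 1 × 10^11 m
Kepler's third law: (T₂/T₁)² = (a₂/a₁)³  ⇒  a₂ = a₁ (T₂/T₁)^(2/3)
T₂/T₁ = 0.0894439
(T₂/T₁)^(2/3) = 0.200002
a₂ = 1 × 10^11 m × 0.200002 = 2.00002 × 10^10 m ≈ 20 Gm

Final answer: a₂ = 20 Gm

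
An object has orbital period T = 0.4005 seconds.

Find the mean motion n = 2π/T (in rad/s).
T = 0.4005 seconds
n = 2π / 0.4005 s = 15.6884 rad/s ≈ 15.69 rad/s

Final answer: n = 15.69 rad/s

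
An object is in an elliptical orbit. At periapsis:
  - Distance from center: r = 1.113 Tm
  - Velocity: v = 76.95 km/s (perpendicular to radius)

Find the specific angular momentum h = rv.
r = 1.113 Tm = 1.113 × 10^12 m
v = 76.95 km/s = 76950 m/s
h = rv = 1.113 × 10^12 × 76950 = 8.56454 × 10^16 m²/s ≈ 8.565 × 10^16 m²/s

Final answer: h = 8.565 × 10^16 m²/s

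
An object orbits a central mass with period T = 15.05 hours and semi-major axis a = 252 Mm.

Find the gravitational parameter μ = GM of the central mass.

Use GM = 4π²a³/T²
T = 15.05 hours = 54180 s
a = 252 Mm = 2.52 × 10^8 m
a³ = 1.6003 × 10^25 m³
T² = 2.93547 × 10^9 s²
GM = 4π² × (1.6003 × 10^25) / (2.93547 × 10^9) = 2.1522 × 10^17 m³/s²
GM ≈ 2.152 × 10^17 m³/s²

Final answer: GM = 2.152 × 10^17 m³/s²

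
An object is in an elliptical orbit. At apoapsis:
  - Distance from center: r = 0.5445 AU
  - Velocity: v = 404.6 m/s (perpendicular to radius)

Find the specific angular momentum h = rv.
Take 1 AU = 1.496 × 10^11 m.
r = 0.5445 AU = 8.14572 × 10^10 m
v = 404.6 m/s
h = rv = 8.14572 × 10^10 × 404.6 = 3.29576 × 10^13 m²/s ≈ 3.296 × 10^13 m²/s

Final answer: h = 3.296 × 10^13 m²/s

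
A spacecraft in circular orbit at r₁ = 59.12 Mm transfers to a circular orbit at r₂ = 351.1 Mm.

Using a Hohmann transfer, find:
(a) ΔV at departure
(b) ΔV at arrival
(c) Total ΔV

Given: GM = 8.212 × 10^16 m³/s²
r₁ = 59.12 Mm = 5.912 × 10^7 m
r₂ = 351.1 Mm = 3.511 × 10^8 m
GM = 8.212 × 10^16 m³/s²
Transfer ellipse: a_t = (r₁ + r₂)/2 = 2.0511 × 10^8 m
Circular speed at r₁: v₁ = √(GM/r₁) = 37269.8 m/s
Transfer speed at r₁ (periapsis): v₁ₜ = √(GM(2/r₁ − 1/a_t)) = 48761.7 m/s
(a) ΔV₁ = v₁ₜ − v₁ = 11491.9 m/s ≈ 11.49 km/s
Circular speed at r₂: v₂ = √(GM/r₂) = 15293.6 m/s
Transfer speed at r₂ (apoapsis): v₂ₜ = √(GM(2/r₂ − 1/a_t)) = 8210.75 m/s
(b) ΔV₂ = v₂ − v₂ₜ = 7082.83 m/s ≈ 7.083 km/s
(c) ΔV_total = ΔV₁ + ΔV₂ = 18574.8 m/s ≈ 18.57 km/s

Final answer:
(a) ΔV₁ = 11.49 km/s
(b) ΔV₂ = 7.083 km/s
(c) ΔV_total = 18.57 km/s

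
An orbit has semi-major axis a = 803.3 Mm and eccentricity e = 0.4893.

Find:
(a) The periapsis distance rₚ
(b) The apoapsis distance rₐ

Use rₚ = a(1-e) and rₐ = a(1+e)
a = 803.3 Mm = 8.033 × 10^8 m
e = 0.4893:  1 − e = 0.5107,  1 + e = 1.4893
(a) rₚ = a(1 − e) = 8.033 × 10^8 m × 0.5107 = 4.10245 × 10^8 m ≈ 410.2 Mm
(b) rₐ = a(1 + e) = 8.033 × 10^8 m × 1.4893 = 1.19635 × 10^9 m ≈ 1.196 Gm

Final answer:
(a) rₚ = 410.2 Mm
(b) rₐ = 1.196 Gm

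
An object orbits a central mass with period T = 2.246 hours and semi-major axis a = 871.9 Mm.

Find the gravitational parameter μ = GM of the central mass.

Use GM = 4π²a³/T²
T = 2.246 hours = 8085.6 s
a = 871.9 Mm = 8.719 × 10^8 m
a³ = 6.62827 × 10^26 m³
T² = 6.53769 × 10^7 s²
GM = 4π² × (6.62827 × 10^26) / (6.53769 × 10^7) = 4.00254 × 10^20 m³/s²
GM ≈ 4.003 × 10^20 m³/s²

Final answer: GM = 4.003 × 10^20 m³/s²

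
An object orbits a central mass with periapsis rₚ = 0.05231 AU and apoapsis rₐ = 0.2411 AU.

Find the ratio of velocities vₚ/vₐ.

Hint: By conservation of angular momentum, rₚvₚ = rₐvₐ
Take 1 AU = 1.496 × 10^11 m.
rₚ = 0.05231 AU = 7.82558 × 10^9 m
rₐ = 0.2411 AU = 3.60686 × 10^10 m
rₚvₚ = rₐvₐ  ⇒  vₚ/vₐ = rₐ/rₚ
vₚ/vₐ = (3.60686 × 10^10) / (7.82558 × 10^9) = 4.60906

Final answer: vₚ/vₐ = 4.609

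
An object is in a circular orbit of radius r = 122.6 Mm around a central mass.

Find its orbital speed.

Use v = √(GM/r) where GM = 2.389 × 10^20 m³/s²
r = 122.6 Mm = 1.226 × 10^8 m
GM = 2.389 × 10^20 m³/s²
GM/r = (2.389 × 10^20) / (1.226 × 10^8) = 1.94861 × 10^12 m²/s²
v = √(GM/r) = 1.39593 × 10^6 m/s ≈ 1396 km/s

Final answer: 1396 km/s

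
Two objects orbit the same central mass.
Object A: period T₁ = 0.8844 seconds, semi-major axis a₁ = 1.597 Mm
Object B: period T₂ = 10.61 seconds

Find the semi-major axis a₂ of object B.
T₁ = 0.8844 seconds
T₂ = 10.61 seconds
a₁ = 1.597 Mm = 1.597 × 10^6 m
Kepler's third law: (T₂/T₁)² = (a₂/a₁)³  ⇒  a₂ = a₁ (T₂/T₁)^(2/3)
T₂/T₁ = 11.9968
(T₂/T₁)^(2/3) = 5.24056
a₂ = 1.597 × 10^6 m × 5.24056 = 8.36918 × 10^6 m ≈ 8.369 Mm

Final answer: a₂ = 8.369 Mm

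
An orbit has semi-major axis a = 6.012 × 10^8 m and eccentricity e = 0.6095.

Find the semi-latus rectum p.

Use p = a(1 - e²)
a = 6.012 × 10^8 m
e = 0.6095,  e² = 0.37149,  1 − e² = 0.62851
p = a(1 − e²) = 6.012 × 10^8 m × 0.62851 = 3.7786 × 10^8 m ≈ 3.779 × 10^8 m

Final answer: p = 3.779 × 10^8 m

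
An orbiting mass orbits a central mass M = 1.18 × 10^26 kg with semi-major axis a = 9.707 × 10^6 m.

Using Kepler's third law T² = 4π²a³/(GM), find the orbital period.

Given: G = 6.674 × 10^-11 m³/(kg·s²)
M = 1.18 × 10^26 kg
GM = G × M = 6.674 × 10^-11 × 1.18 × 10^26 = 7.87532 × 10^15 m³/s²
a = 9.707 × 10^6 m
a³ = 9.1465 × 10^20 m³
T = 2π √(a³/GM) = 2π √((9.1465 × 10^20) / (7.87532 × 10^15)) = 2π × 340.795 s
T = 2141.28 s ≈ 35.69 minutes

Final answer: 35.69 minutes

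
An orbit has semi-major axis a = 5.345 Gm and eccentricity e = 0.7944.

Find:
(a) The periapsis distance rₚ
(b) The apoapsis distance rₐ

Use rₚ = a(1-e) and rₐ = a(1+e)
a = 5.345 Gm = 5.345 × 10^9 m
e = 0.7944:  1 − e = 0.2056,  1 + e = 1.7944
(a) rₚ = a(1 − e) = 5.345 × 10^9 m × 0.2056 = 1.09893 × 10^9 m ≈ 1.099 Gm
(b) rₐ = a(1 + e) = 5.345 × 10^9 m × 1.7944 = 9.59107 × 10^9 m ≈ 9.591 Gm

Final answer:
(a) rₚ = 1.099 Gm
(b) rₐ = 9.591 Gm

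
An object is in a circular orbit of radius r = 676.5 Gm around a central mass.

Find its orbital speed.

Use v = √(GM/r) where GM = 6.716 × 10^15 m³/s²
r = 676.5 Gm = 6.765 × 10^11 m
GM = 6.716 × 10^15 m³/s²
GM/r = (6.716 × 10^15) / (6.765 × 10^11) = 9927.57 m²/s²
v = √(GM/r) = 99.6372 m/s ≈ 99.64 m/s

Final answer: 99.64 m/s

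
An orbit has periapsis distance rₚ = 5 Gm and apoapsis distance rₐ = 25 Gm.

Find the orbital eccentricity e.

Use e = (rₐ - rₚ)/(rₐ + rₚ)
rₚ = 5 Gm = 5 × 10^9 m
rₐ = 25 Gm = 2.5 × 10^10 m
rₐ − rₚ = 2 × 10^10 m
rₐ + rₚ = 3 × 10^10 m
e = (rₐ − rₚ)/(rₐ + rₚ) = 0.666667

Final answer: e = 0.6667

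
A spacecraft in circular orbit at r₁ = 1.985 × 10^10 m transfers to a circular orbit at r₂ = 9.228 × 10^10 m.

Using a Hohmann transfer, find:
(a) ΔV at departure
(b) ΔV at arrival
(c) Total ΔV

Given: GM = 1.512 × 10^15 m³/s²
r₁ = 1.985 × 10^10 m
r₂ = 9.228 × 10^10 m
GM = 1.512 × 10^15 m³/s²
Transfer ellipse: a_t = (r₁ + r₂)/2 = 5.6065 × 10^10 m
Circular speed at r₁: v₁ = √(GM/r₁) = 275.991 m/s
Transfer speed at r₁ (periapsis): v₁ₜ = √(GM(2/r₁ − 1/a_t)) = 354.082 m/s
(a) ΔV₁ = v₁ₜ − v₁ = 78.0903 m/s ≈ 78.09 m/s
Circular speed at r₂: v₂ = √(GM/r₂) = 128.004 m/s
Transfer speed at r₂ (apoapsis): v₂ₜ = √(GM(2/r₂ − 1/a_t)) = 76.1652 m/s
(b) ΔV₂ = v₂ − v₂ₜ = 51.8384 m/s ≈ 51.84 m/s
(c) ΔV_total = ΔV₁ + ΔV₂ = 129.929 m/s ≈ 129.9 m/s

Final answer:
(a) ΔV₁ = 78.09 m/s
(b) ΔV₂ = 51.84 m/s
(c) ΔV_total = 129.9 m/s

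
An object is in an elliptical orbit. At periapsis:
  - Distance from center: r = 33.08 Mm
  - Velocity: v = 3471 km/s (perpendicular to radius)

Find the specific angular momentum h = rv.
r = 33.08 Mm = 3.308 × 10^7 m
v = 3471 km/s = 3.471 × 10^6 m/s
h = rv = 3.308 × 10^7 × 3.471 × 10^6 = 1.14821 × 10^14 m²/s ≈ 1.148 × 10^14 m²/s

Final answer: h = 1.148 × 10^14 m²/s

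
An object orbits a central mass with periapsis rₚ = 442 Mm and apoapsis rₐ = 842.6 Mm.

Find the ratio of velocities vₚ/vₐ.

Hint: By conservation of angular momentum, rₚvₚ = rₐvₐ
rₚ = 442 Mm = 4.42 × 10^8 m
rₐ = 842.6 Mm = 8.426 × 10^8 m
rₚvₚ = rₐvₐ  ⇒  vₚ/vₐ = rₐ/rₚ
vₚ/vₐ = (8.426 × 10^8) / (4.42 × 10^8) = 1.90633

Final answer: vₚ/vₐ = 1.906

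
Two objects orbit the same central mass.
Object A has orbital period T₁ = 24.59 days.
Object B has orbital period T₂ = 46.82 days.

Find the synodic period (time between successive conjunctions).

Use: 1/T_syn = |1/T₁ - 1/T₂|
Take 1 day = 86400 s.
T₁ = 24.59 days = 2.12458 × 10^6 s
T₂ = 46.82 days = 4.04525 × 10^6 s
1/T₁ = 4.70682 × 10^-7 s⁻¹
1/T₂ = 2.47204 × 10^-7 s⁻¹
|1/T₁ − 1/T₂| = 2.23479 × 10^-7 s⁻¹
T_syn = 1 / |1/T₁ − 1/T₂| = 4.4747 × 10^6 s ≈ 51.79 days

Final answer: T_syn = 51.79 days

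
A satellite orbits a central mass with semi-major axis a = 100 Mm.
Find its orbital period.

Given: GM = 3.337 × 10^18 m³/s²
a = 100 Mm = 1 × 10^8 m
GM = 3.337 × 10^18 m³/s²
a³ = 1 × 10^24 m³
T = 2π √(a³/GM) = 2π √((1 × 10^24) / (3.337 × 10^18)) = 2π × 547.422 s
T = 3439.55 s ≈ 57.33 minutes

Final answer: 57.33 minutes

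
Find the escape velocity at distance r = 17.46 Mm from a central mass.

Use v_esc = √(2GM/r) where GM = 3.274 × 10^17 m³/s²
r = 17.46 Mm = 1.746 × 10^7 m
GM = 3.274 × 10^17 m³/s²
2GM/r = 2 × (3.274 × 10^17) / (1.746 × 10^7) = 3.75029 × 10^10 m²/s²
v_esc = √(2GM/r) = 193657 m/s ≈ 193.7 km/s

Final answer: 193.7 km/s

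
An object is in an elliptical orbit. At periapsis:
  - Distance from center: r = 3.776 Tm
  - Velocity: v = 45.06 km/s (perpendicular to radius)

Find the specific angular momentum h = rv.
r = 3.776 Tm = 3.776 × 10^12 m
v = 45.06 km/s = 45060 m/s
h = rv = 3.776 × 10^12 × 45060 = 1.70147 × 10^17 m²/s ≈ 1.701 × 10^17 m²/s

Final answer: h = 1.701 × 10^17 m²/s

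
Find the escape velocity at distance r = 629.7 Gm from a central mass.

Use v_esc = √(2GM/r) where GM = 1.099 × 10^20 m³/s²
r = 629.7 Gm = 6.297 × 10^11 m
GM = 1.099 × 10^20 m³/s²
2GM/r = 2 × (1.099 × 10^20) / (6.297 × 10^11) = 3.49055 × 10^8 m²/s²
v_esc = √(2GM/r) = 18683 m/s ≈ 18.68 km/s

Final answer: 18.68 km/s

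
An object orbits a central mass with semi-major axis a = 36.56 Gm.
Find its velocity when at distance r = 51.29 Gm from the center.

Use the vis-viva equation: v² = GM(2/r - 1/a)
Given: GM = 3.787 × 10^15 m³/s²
a = 36.56 Gm = 3.656 × 10^10 m
r = 51.29 Gm = 5.129 × 10^10 m
GM = 3.787 × 10^15 m³/s²
2/r − 1/a = 3.8994 × 10^-11 − 2.73523 × 10^-11 = 1.16417 × 10^-11 m⁻¹
v² = GM (2/r − 1/a) = 44087 m²/s²
v = 209.969 m/s ≈ 210 m/s

Final answer: 210 m/s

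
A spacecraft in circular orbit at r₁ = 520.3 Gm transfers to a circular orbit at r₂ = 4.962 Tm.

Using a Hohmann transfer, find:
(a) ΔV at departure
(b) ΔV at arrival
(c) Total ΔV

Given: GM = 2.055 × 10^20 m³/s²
r₁ = 520.3 Gm = 5.203 × 10^11 m
r₂ = 4.962 Tm = 4.962 × 10^12 m
GM = 2.055 × 10^20 m³/s²
Transfer ellipse: a_t = (r₁ + r₂)/2 = 2.74115 × 10^12 m
Circular speed at r₁: v₁ = √(GM/r₁) = 19873.7 m/s
Transfer speed at r₁ (periapsis): v₁ₜ = √(GM(2/r₁ − 1/a_t)) = 26738.7 m/s
(a) ΔV₁ = v₁ₜ − v₁ = 6865.03 m/s ≈ 6.865 km/s
Circular speed at r₂: v₂ = √(GM/r₂) = 6435.43 m/s
Transfer speed at r₂ (apoapsis): v₂ₜ = √(GM(2/r₂ − 1/a_t)) = 2803.74 m/s
(b) ΔV₂ = v₂ − v₂ₜ = 3631.69 m/s ≈ 3.632 km/s
(c) ΔV_total = ΔV₁ + ΔV₂ = 10496.7 m/s ≈ 10.5 km/s

Final answer:
(a) ΔV₁ = 6.865 km/s
(b) ΔV₂ = 3.632 km/s
(c) ΔV_total = 10.5 km/s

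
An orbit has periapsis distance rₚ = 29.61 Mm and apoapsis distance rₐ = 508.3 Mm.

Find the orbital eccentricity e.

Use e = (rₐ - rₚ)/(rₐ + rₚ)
rₚ = 29.61 Mm = 2.961 × 10^7 m
rₐ = 508.3 Mm = 5.083 × 10^8 m
rₐ − rₚ = 4.7869 × 10^8 m
rₐ + rₚ = 5.3791 × 10^8 m
e = (rₐ − rₚ)/(rₐ + rₚ) = 0.889907

Final answer: e = 0.8899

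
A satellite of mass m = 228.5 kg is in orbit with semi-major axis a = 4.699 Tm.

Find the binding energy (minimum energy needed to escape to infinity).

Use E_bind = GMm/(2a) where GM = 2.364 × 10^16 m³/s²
a = 4.699 Tm = 4.699 × 10^12 m
GM = 2.364 × 10^16 m³/s²
m = 228.5 kg
GMm = 2.364 × 10^16 × 228.5 = 5.40174 × 10^18 m³·kg/s²
2a = 9.398 × 10^12 m
E_bind = GMm/(2a) = 574775 J ≈ 574.8 kJ

Final answer: 574.8 kJ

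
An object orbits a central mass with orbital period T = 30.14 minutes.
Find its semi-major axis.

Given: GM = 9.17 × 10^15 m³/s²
T = 30.14 minutes = 1808.4 s
GM = 9.17 × 10^15 m³/s²
Kepler's third law: a³ = GM T² / (4π²)
T² = 3.27031 × 10^6 s²
a³ = (9.17 × 10^15) × (3.27031 × 10^6) / (4π²) = 7.59624 × 10^20 m³
a = (a³)^(1/3) = 9.1243 × 10^6 m ≈ 9.124 × 10^6 m

Final answer: 9.124 × 10^6 m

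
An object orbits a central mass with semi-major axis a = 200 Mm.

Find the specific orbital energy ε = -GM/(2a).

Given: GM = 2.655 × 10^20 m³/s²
a = 200 Mm = 2 × 10^8 m
GM = 2.655 × 10^20 m³/s²
2a = 4 × 10^8 m
ε = −GM/(2a) = -6.6375 × 10^11 J/kg ≈ -663.7 GJ/kg

Final answer: -663.7 GJ/kg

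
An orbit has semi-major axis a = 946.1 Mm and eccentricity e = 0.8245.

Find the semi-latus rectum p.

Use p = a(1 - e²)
a = 946.1 Mm = 9.461 × 10^8 m
e = 0.8245,  e² = 0.6798,  1 − e² = 0.3202
p = a(1 − e²) = 9.461 × 10^8 m × 0.3202 = 3.02941 × 10^8 m ≈ 302.9 Mm

Final answer: p = 302.9 Mm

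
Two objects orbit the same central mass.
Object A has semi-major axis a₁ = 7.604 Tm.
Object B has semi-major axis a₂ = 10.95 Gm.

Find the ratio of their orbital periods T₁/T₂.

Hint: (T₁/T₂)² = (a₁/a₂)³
a₁ = 7.604 Tm = 7.604 × 10^12 m
a₂ = 10.95 Gm = 1.095 × 10^10 m
a₁/a₂ = 694.429
T₁/T₂ = (a₁/a₂)^(3/2) = (694.429)^1.5 = 18299.6

Final answer: T₁/T₂ = 1.83 × 10^4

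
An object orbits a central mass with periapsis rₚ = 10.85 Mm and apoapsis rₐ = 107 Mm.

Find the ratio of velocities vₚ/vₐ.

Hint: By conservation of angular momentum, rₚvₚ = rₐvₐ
rₚ = 10.85 Mm = 1.085 × 10^7 m
rₐ = 107 Mm = 1.07 × 10^8 m
rₚvₚ = rₐvₐ  ⇒  vₚ/vₐ = rₐ/rₚ
vₚ/vₐ = (1.07 × 10^8) / (1.085 × 10^7) = 9.86175

Final answer: vₚ/vₐ = 9.862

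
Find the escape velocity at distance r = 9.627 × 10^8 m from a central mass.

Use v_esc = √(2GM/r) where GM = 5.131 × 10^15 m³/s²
r = 9.627 × 10^8 m
GM = 5.131 × 10^15 m³/s²
2GM/r = 2 × (5.131 × 10^15) / (9.627 × 10^8) = 1.06596 × 10^7 m²/s²
v_esc = √(2GM/r) = 3264.9 m/s ≈ 3.265 km/s

Final answer: 3.265 km/s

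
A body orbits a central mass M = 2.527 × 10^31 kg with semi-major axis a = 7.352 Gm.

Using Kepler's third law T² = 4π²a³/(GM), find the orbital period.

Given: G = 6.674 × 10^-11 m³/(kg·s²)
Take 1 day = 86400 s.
M = 2.527 × 10^31 kg
GM = G × M = 6.674 × 10^-11 × 2.527 × 10^31 = 1.68652 × 10^21 m³/s²
a = 7.352 Gm = 7.352 × 10^9 m
a³ = 3.9739 × 10^29 m³
T = 2π √(a³/GM) = 2π √((3.9739 × 10^29) / (1.68652 × 10^21)) = 2π × 15350.1 s
T = 96447.8 s ≈ 1.116 days

Final answer: 1.116 days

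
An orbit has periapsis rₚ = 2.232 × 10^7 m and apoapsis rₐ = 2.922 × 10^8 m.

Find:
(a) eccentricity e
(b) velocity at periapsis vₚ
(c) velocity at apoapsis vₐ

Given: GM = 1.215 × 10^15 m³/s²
rₚ = 2.232 × 10^7 m
rₐ = 2.922 × 10^8 m
GM = 1.215 × 10^15 m³/s²
a = (rₚ + rₐ)/2 = 1.5726 × 10^8 m
e = (rₐ − rₚ)/(rₐ + rₚ) = (2.6988 × 10^8) / (3.1452 × 10^8) = 0.858069
(a) e = 0.858069 ≈ 0.8581
(b) vₚ² = GM (2/rₚ − 1/a) = 1.215 × 10^15 × (8.96057 × 10^-8 − 6.3589 × 10^-9) = 1.01145 × 10^8 m²/s²;  vₚ = 10057.1 m/s ≈ 10.06 km/s
(c) vₐ² = GM (2/rₐ − 1/a) = 1.215 × 10^15 × (6.84463 × 10^-9 − 6.3589 × 10^-9) = 590163 m²/s²;  vₐ = 768.221 m/s ≈ 768.2 m/s

Final answer:
(a) eccentricity e = 0.8581
(b) velocity at periapsis vₚ = 10.06 km/s
(c) velocity at apoapsis vₐ = 768.2 m/s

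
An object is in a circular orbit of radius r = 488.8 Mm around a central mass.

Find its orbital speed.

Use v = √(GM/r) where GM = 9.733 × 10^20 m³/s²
r = 488.8 Mm = 4.888 × 10^8 m
GM = 9.733 × 10^20 m³/s²
GM/r = (9.733 × 10^20) / (4.888 × 10^8) = 1.9912 × 10^12 m²/s²
v = √(GM/r) = 1.4111 × 10^6 m/s ≈ 1411 km/s

Final answer: 1411 km/s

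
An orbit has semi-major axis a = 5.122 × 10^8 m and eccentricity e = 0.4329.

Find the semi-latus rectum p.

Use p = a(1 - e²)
a = 5.122 × 10^8 m
e = 0.4329,  e² = 0.187402,  1 − e² = 0.812598
p = a(1 − e²) = 5.122 × 10^8 m × 0.812598 = 4.16212 × 10^8 m ≈ 4.162 × 10^8 m

Final answer: p = 4.162 × 10^8 m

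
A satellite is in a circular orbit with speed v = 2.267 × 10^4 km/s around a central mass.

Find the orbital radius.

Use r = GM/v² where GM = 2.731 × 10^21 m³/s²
v = 2.267 × 10^4 km/s = 2.267 × 10^7 m/s
GM = 2.731 × 10^21 m³/s²
v² = 5.13929 × 10^14 m²/s²
r = GM/v² = (2.731 × 10^21) / (5.13929 × 10^14) = 5.31396 × 10^6 m ≈ 5.314 Mm

Final answer: 5.314 Mm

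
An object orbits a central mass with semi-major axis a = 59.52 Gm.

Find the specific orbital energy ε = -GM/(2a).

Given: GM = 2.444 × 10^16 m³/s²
a = 59.52 Gm = 5.952 × 10^10 m
GM = 2.444 × 10^16 m³/s²
2a = 1.1904 × 10^11 m
ε = −GM/(2a) = -205309 J/kg ≈ -205.3 kJ/kg

Final answer: -205.3 kJ/kg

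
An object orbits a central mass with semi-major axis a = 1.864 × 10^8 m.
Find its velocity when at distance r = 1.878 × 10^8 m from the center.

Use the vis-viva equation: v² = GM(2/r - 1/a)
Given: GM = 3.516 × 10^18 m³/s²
a = 1.864 × 10^8 m
r = 1.878 × 10^8 m
GM = 3.516 × 10^18 m³/s²
2/r − 1/a = 1.06496 × 10^-8 − 5.36481 × 10^-9 = 5.28482 × 10^-9 m⁻¹
v² = GM (2/r − 1/a) = 1.85814 × 10^10 m²/s²
v = 136314 m/s ≈ 136.3 km/s

Final answer: 136.3 km/s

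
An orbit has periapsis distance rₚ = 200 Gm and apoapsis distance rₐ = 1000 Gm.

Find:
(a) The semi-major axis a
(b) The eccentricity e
rₚ = 200 Gm = 2 × 10^11 m
rₐ = 1000 Gm = 1 × 10^12 m
(a) a = (rₚ + rₐ)/2 = 6 × 10^11 m ≈ 600 Gm
(b) e = (rₐ − rₚ)/(rₐ + rₚ) = (8 × 10^11) / (1.2 × 10^12) = 0.666667

Final answer:
(a) a = 600 Gm
(b) e = 0.6667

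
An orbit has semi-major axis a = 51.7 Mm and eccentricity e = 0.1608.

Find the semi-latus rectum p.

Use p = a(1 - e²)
a = 51.7 Mm = 5.17 × 10^7 m
e = 0.1608,  e² = 0.0258566,  1 − e² = 0.974143
p = a(1 − e²) = 5.17 × 10^7 m × 0.974143 = 5.03632 × 10^7 m ≈ 50.36 Mm

Final answer: p = 50.36 Mm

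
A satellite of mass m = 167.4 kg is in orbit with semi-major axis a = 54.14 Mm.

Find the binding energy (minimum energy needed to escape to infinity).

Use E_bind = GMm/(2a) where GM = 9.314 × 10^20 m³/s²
a = 54.14 Mm = 5.414 × 10^7 m
GM = 9.314 × 10^20 m³/s²
m = 167.4 kg
GMm = 9.314 × 10^20 × 167.4 = 1.55916 × 10^23 m³·kg/s²
2a = 1.0828 × 10^8 m
E_bind = GMm/(2a) = 1.43994 × 10^15 J ≈ 1.44 PJ

Final answer: 1.44 PJ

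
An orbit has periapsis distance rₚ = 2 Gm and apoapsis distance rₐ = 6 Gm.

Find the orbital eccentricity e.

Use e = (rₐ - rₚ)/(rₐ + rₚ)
rₚ = 2 Gm = 2 × 10^9 m
rₐ = 6 Gm = 6 × 10^9 m
rₐ − rₚ = 4 × 10^9 m
rₐ + rₚ = 8 × 10^9 m
e = (rₐ − rₚ)/(rₐ + rₚ) = 0.5

Final answer: e = 0.5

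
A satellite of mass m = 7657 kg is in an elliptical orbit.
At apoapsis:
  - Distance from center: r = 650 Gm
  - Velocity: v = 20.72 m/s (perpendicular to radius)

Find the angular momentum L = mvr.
r = 650 Gm = 6.5 × 10^11 m
v = 20.72 m/s
vr = 20.72 × 6.5 × 10^11 = 1.3468 × 10^13 m²/s
L = m × vr = 7657 × 1.3468 × 10^13 = 1.03124 × 10^17 kg·m²/s ≈ 1.031 × 10^17 kg·m²/s

Final answer: L = 1.031 × 10^17 kg·m²/s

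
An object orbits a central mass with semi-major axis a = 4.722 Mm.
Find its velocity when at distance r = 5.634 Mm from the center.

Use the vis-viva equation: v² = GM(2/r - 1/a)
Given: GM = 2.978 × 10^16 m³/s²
a = 4.722 Mm = 4.722 × 10^6 m
r = 5.634 Mm = 5.634 × 10^6 m
GM = 2.978 × 10^16 m³/s²
2/r − 1/a = 3.54988 × 10^-7 − 2.11775 × 10^-7 = 1.43213 × 10^-7 m⁻¹
v² = GM (2/r − 1/a) = 4.26488 × 10^9 m²/s²
v = 65306.1 m/s ≈ 65.31 km/s

Final answer: 65.31 km/s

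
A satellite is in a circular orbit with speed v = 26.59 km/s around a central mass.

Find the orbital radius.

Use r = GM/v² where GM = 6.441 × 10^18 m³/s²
v = 26.59 km/s = 26590 m/s
GM = 6.441 × 10^18 m³/s²
v² = 7.07028 × 10^8 m²/s²
r = GM/v² = (6.441 × 10^18) / (7.07028 × 10^8) = 9.10996 × 10^9 m ≈ 9.11 × 10^9 m

Final answer: 9.11 × 10^9 m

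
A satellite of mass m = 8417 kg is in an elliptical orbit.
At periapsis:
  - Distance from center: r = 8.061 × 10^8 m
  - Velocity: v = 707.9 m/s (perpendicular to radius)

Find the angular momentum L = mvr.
r = 8.061 × 10^8 m
v = 707.9 m/s
vr = 707.9 × 8.061 × 10^8 = 5.70638 × 10^11 m²/s
L = m × vr = 8417 × 5.70638 × 10^11 = 4.80306 × 10^15 kg·m²/s ≈ 4.803 × 10^15 kg·m²/s

Final answer: L = 4.803 × 10^15 kg·m²/s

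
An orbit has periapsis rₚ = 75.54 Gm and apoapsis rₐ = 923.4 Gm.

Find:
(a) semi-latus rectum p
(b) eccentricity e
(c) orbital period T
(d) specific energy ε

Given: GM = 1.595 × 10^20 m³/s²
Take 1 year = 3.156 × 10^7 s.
rₚ = 75.54 Gm = 7.554 × 10^10 m
rₐ = 923.4 Gm = 9.234 × 10^11 m
GM = 1.595 × 10^20 m³/s²
a = (rₚ + rₐ)/2 = 4.9947 × 10^11 m
e = (rₐ − rₚ)/(rₐ + rₚ) = (8.4786 × 10^11) / (9.9894 × 10^11) = 0.84876
(a) 1 − e² = 0.279607;  p = a(1 − e²) = 4.9947 × 10^11 × 0.279607 = 1.39655 × 10^11 m ≈ 139.7 Gm
(b) e = 0.84876 ≈ 0.8488
(c) a³ = 1.24603 × 10^35 m³;  T = 2π √(a³/GM) = 2π × 2.79501 × 10^7 s = 1.75616 × 10^8 s ≈ 5.565 years
(d) 2a = 9.9894 × 10^11 m;  ε = −GM/(2a) = -1.59669 × 10^8 J/kg ≈ -159.7 MJ/kg

Final answer:
(a) semi-latus rectum p = 139.7 Gm
(b) eccentricity e = 0.8488
(c) orbital period T = 5.565 years
(d) specific energy ε = -159.7 MJ/kg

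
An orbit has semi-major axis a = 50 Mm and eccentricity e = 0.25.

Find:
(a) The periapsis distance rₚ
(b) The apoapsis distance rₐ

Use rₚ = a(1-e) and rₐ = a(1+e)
a = 50 Mm = 5 × 10^7 m
e = 0.25:  1 − e = 0.75,  1 + e = 1.25
(a) rₚ = a(1 − e) = 5 × 10^7 m × 0.75 = 3.75 × 10^7 m ≈ 37.5 Mm
(b) rₐ = a(1 + e) = 5 × 10^7 m × 1.25 = 6.25 × 10^7 m ≈ 62.5 Mm

Final answer:
(a) rₚ = 37.5 Mm
(b) rₐ = 62.5 Mm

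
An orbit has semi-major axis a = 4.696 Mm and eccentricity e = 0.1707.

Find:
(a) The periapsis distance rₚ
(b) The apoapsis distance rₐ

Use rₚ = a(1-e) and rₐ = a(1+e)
a = 4.696 Mm = 4.696 × 10^6 m
e = 0.1707:  1 − e = 0.8293,  1 + e = 1.1707
(a) rₚ = a(1 − e) = 4.696 × 10^6 m × 0.8293 = 3.89439 × 10^6 m ≈ 3.894 Mm
(b) rₐ = a(1 + e) = 4.696 × 10^6 m × 1.1707 = 5.49761 × 10^6 m ≈ 5.498 Mm

Final answer:
(a) rₚ = 3.894 Mm
(b) rₐ = 5.498 Mm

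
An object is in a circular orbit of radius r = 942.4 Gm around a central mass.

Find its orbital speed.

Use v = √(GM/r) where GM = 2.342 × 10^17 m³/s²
r = 942.4 Gm = 9.424 × 10^11 m
GM = 2.342 × 10^17 m³/s²
GM/r = (2.342 × 10^17) / (9.424 × 10^11) = 248514 m²/s²
v = √(GM/r) = 498.512 m/s ≈ 498.5 m/s

Final answer: 498.5 m/s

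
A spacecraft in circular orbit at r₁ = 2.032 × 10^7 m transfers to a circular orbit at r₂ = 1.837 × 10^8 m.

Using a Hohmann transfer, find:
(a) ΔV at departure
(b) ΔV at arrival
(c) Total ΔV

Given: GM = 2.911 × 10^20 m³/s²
r₁ = 2.032 × 10^7 m
r₂ = 1.837 × 10^8 m
GM = 2.911 × 10^20 m³/s²
Transfer ellipse: a_t = (r₁ + r₂)/2 = 1.0201 × 10^8 m
Circular speed at r₁: v₁ = √(GM/r₁) = 3.78494 × 10^6 m/s
Transfer speed at r₁ (periapsis): v₁ₜ = √(GM(2/r₁ − 1/a_t)) = 5.07917 × 10^6 m/s
(a) ΔV₁ = v₁ₜ − v₁ = 1.29422 × 10^6 m/s ≈ 1294 km/s
Circular speed at r₂: v₂ = √(GM/r₂) = 1.25883 × 10^6 m/s
Transfer speed at r₂ (apoapsis): v₂ₜ = √(GM(2/r₂ − 1/a_t)) = 561833 m/s
(b) ΔV₂ = v₂ − v₂ₜ = 696996 m/s ≈ 697 km/s
(c) ΔV_total = ΔV₁ + ΔV₂ = 1.99122 × 10^6 m/s ≈ 1991 km/s

Final answer:
(a) ΔV₁ = 1294 km/s
(b) ΔV₂ = 697 km/s
(c) ΔV_total = 1991 km/s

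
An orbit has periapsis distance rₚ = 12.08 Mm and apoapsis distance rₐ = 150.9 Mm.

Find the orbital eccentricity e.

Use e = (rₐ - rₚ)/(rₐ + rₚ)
rₚ = 12.08 Mm = 1.208 × 10^7 m
rₐ = 150.9 Mm = 1.509 × 10^8 m
rₐ − rₚ = 1.3882 × 10^8 m
rₐ + rₚ = 1.6298 × 10^8 m
e = (rₐ − rₚ)/(rₐ + rₚ) = 0.851761

Final answer: e = 0.8518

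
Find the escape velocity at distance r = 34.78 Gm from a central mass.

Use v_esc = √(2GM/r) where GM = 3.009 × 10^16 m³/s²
r = 34.78 Gm = 3.478 × 10^10 m
GM = 3.009 × 10^16 m³/s²
2GM/r = 2 × (3.009 × 10^16) / (3.478 × 10^10) = 1.7303 × 10^6 m²/s²
v_esc = √(2GM/r) = 1315.41 m/s ≈ 1.315 km/s

Final answer: 1.315 km/s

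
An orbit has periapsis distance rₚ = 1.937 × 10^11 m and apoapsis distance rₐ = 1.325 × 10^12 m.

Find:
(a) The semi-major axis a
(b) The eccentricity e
rₚ = 1.937 × 10^11 m
rₐ = 1.325 × 10^12 m
(a) a = (rₚ + rₐ)/2 = 7.5935 × 10^11 m ≈ 7.593 × 10^11 m
(b) e = (rₐ − rₚ)/(rₐ + rₚ) = (1.1313 × 10^12) / (1.5187 × 10^12) = 0.744913

Final answer:
(a) a = 7.593 × 10^11 m
(b) e = 0.7449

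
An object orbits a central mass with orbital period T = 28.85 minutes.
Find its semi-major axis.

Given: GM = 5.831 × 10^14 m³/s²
T = 28.85 minutes = 1731 s
GM = 5.831 × 10^14 m³/s²
Kepler's third law: a³ = GM T² / (4π²)
T² = 2.99636 × 10^6 s²
a³ = (5.831 × 10^14) × (2.99636 × 10^6) / (4π²) = 4.42565 × 10^19 m³
a = (a³)^(1/3) = 3.5372 × 10^6 m ≈ 3.537 Mm

Final answer: 3.537 Mm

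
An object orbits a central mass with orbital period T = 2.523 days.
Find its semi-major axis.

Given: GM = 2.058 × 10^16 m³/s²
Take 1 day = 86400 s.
T = 2.523 days = 217987 s
GM = 2.058 × 10^16 m³/s²
Kepler's third law: a³ = GM T² / (4π²)
T² = 4.75184 × 10^10 s²
a³ = (2.058 × 10^16) × (4.75184 × 10^10) / (4π²) = 2.47712 × 10^25 m³
a = (a³)^(1/3) = 2.91507 × 10^8 m ≈ 2.915 × 10^8 m

Final answer: 2.915 × 10^8 m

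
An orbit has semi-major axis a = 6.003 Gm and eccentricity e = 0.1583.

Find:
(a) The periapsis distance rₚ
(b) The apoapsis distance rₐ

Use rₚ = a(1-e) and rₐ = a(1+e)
a = 6.003 Gm = 6.003 × 10^9 m
e = 0.1583:  1 − e = 0.8417,  1 + e = 1.1583
(a) rₚ = a(1 − e) = 6.003 × 10^9 m × 0.8417 = 5.05273 × 10^9 m ≈ 5.053 Gm
(b) rₐ = a(1 + e) = 6.003 × 10^9 m × 1.1583 = 6.95327 × 10^9 m ≈ 6.953 Gm

Final answer:
(a) rₚ = 5.053 Gm
(b) rₐ = 6.953 Gm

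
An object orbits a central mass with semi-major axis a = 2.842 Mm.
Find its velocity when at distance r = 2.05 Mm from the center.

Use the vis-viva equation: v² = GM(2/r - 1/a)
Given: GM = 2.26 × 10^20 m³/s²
a = 2.842 Mm = 2.842 × 10^6 m
r = 2.05 Mm = 2.05 × 10^6 m
GM = 2.26 × 10^20 m³/s²
2/r − 1/a = 9.7561 × 10^-7 − 3.51865 × 10^-7 = 6.23745 × 10^-7 m⁻¹
v² = GM (2/r − 1/a) = 1.40966 × 10^14 m²/s²
v = 1.18729 × 10^7 m/s ≈ 1.187 × 10^4 km/s

Final answer: 1.187 × 10^4 km/s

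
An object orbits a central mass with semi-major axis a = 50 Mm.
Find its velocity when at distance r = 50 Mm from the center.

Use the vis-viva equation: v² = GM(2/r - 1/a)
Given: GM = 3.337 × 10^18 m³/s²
a = 50 Mm = 5 × 10^7 m
r = 50 Mm = 5 × 10^7 m
GM = 3.337 × 10^18 m³/s²
2/r − 1/a = 4 × 10^-8 − 2 × 10^-8 = 2 × 10^-8 m⁻¹
v² = GM (2/r − 1/a) = 6.674 × 10^10 m²/s²
v = 258341 m/s ≈ 258.3 km/s

Final answer: 258.3 km/s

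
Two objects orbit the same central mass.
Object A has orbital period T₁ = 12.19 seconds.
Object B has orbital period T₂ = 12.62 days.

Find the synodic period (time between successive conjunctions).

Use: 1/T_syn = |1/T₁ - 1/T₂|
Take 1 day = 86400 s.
T₁ = 12.19 seconds
T₂ = 12.62 days = 1.09037 × 10^6 s
1/T₁ = 0.0820345 s⁻¹
1/T₂ = 9.17122 × 10^-7 s⁻¹
|1/T₁ − 1/T₂| = 0.0820335 s⁻¹
T_syn = 1 / |1/T₁ − 1/T₂| = 12.1901 s ≈ 12.19 seconds

Final answer: T_syn = 12.19 seconds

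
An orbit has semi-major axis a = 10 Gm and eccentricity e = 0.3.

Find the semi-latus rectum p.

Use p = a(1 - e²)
a = 10 Gm = 1 × 10^10 m
e = 0.3,  e² = 0.09,  1 − e² = 0.91
p = a(1 − e²) = 1 × 10^10 m × 0.91 = 9.1 × 10^9 m ≈ 9.1 Gm

Final answer: p = 9.1 Gm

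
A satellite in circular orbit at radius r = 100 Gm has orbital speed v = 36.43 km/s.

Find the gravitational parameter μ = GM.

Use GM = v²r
r = 100 Gm = 1 × 10^11 m
v = 36.43 km/s = 36430 m/s
v² = 1.32714 × 10^9 m²/s²
GM = v²r = 1.32714 × 10^9 × 1 × 10^11 = 1.32714 × 10^20 m³/s²
GM ≈ 1.327 × 10^20 m³/s²

Final answer: GM = 1.327 × 10^20 m³/s²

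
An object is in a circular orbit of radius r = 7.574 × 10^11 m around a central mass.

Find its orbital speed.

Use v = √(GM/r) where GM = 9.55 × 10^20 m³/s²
r = 7.574 × 10^11 m
GM = 9.55 × 10^20 m³/s²
GM/r = (9.55 × 10^20) / (7.574 × 10^11) = 1.26089 × 10^9 m²/s²
v = √(GM/r) = 35509 m/s ≈ 35.51 km/s

Final answer: 35.51 km/s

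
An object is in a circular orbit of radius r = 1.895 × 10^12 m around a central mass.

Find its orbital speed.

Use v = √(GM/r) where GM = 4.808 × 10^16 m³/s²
r = 1.895 × 10^12 m
GM = 4.808 × 10^16 m³/s²
GM/r = (4.808 × 10^16) / (1.895 × 10^12) = 25372 m²/s²
v = √(GM/r) = 159.286 m/s ≈ 159.3 m/s

Final answer: 159.3 m/s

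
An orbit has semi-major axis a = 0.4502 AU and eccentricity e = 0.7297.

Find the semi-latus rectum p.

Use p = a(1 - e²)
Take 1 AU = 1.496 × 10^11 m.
a = 0.4502 AU = 6.73499 × 10^10 m
e = 0.7297,  e² = 0.532462,  1 − e² = 0.467538
p = a(1 − e²) = 6.73499 × 10^10 m × 0.467538 = 3.14886 × 10^10 m ≈ 0.2105 AU

Final answer: p = 0.2105 AU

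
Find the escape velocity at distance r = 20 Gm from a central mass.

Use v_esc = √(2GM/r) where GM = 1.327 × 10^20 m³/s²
r = 20 Gm = 2 × 10^10 m
GM = 1.327 × 10^20 m³/s²
2GM/r = 2 × (1.327 × 10^20) / (2 × 10^10) = 1.327 × 10^10 m²/s²
v_esc = √(2GM/r) = 115195 m/s ≈ 115.2 km/s

Final answer: 115.2 km/s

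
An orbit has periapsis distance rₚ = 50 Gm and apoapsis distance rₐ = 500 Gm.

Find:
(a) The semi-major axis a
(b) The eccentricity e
rₚ = 50 Gm = 5 × 10^10 m
rₐ = 500 Gm = 5 × 10^11 m
(a) a = (rₚ + rₐ)/2 = 2.75 × 10^11 m ≈ 275 Gm
(b) e = (rₐ − rₚ)/(rₐ + rₚ) = (4.5 × 10^11) / (5.5 × 10^11) = 0.818182

Final answer:
(a) a = 275 Gm
(b) e = 0.8182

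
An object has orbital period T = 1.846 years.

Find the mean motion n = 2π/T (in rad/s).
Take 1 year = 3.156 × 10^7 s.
T = 1.846 years = 5.82598 × 10^7 s
n = 2π / (5.82598 × 10^7 s) = 1.07848 × 10^-7 rad/s ≈ 1.078 × 10^-7 rad/s

Final answer: n = 1.078 × 10^-7 rad/s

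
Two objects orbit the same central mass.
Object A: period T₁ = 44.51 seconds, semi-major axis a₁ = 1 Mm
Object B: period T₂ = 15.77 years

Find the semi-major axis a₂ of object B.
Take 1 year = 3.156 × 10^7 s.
T₁ = 44.51 seconds
T₂ = 15.77 years = 4.97701 × 10^8 s
a₁ = 1 Mm = 1 × 10^6 m
Kepler's third law: (T₂/T₁)² = (a₂/a₁)³  ⇒  a₂ = a₁ (T₂/T₁)^(2/3)
T₂/T₁ = 1.11818 × 10^7
(T₂/T₁)^(2/3) = 50004.3
a₂ = 1 × 10^6 m × 50004.3 = 5.00043 × 10^10 m ≈ 50 Gm

Final answer: a₂ = 50 Gm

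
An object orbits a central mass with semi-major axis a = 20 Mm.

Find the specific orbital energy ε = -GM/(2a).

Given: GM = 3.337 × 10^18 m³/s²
a = 20 Mm = 2 × 10^7 m
GM = 3.337 × 10^18 m³/s²
2a = 4 × 10^7 m
ε = −GM/(2a) = -8.3425 × 10^10 J/kg ≈ -83.42 GJ/kg

Final answer: -83.42 GJ/kg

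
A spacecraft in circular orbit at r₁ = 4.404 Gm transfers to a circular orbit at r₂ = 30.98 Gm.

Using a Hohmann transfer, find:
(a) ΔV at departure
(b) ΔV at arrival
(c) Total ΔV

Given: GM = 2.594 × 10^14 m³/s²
r₁ = 4.404 Gm = 4.404 × 10^9 m
r₂ = 30.98 Gm = 3.098 × 10^10 m
GM = 2.594 × 10^14 m³/s²
Transfer ellipse: a_t = (r₁ + r₂)/2 = 1.7692 × 10^10 m
Circular speed at r₁: v₁ = √(GM/r₁) = 242.695 m/s
Transfer speed at r₁ (periapsis): v₁ₜ = √(GM(2/r₁ − 1/a_t)) = 321.154 m/s
(a) ΔV₁ = v₁ₜ − v₁ = 78.4589 m/s ≈ 78.46 m/s
Circular speed at r₂: v₂ = √(GM/r₂) = 91.5049 m/s
Transfer speed at r₂ (apoapsis): v₂ₜ = √(GM(2/r₂ − 1/a_t)) = 45.6541 m/s
(b) ΔV₂ = v₂ − v₂ₜ = 45.8508 m/s ≈ 45.85 m/s
(c) ΔV_total = ΔV₁ + ΔV₂ = 124.31 m/s ≈ 124.3 m/s

Final answer:
(a) ΔV₁ = 78.46 m/s
(b) ΔV₂ = 45.85 m/s
(c) ΔV_total = 124.3 m/s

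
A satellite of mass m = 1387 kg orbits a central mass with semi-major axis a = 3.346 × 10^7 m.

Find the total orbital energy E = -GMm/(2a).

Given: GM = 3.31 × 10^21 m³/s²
a = 3.346 × 10^7 m
GM = 3.31 × 10^21 m³/s²
2a = 6.692 × 10^7 m
GMm = 3.31 × 10^21 × 1387 = 4.59097 × 10^24 m³·kg/s²
E = −GMm/(2a) = -6.86039 × 10^16 J ≈ -68.6 PJ

Final answer: -68.6 PJ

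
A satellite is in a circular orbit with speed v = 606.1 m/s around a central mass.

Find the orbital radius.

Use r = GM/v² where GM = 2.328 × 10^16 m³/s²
v = 606.1 m/s
GM = 2.328 × 10^16 m³/s²
v² = 367357 m²/s²
r = GM/v² = (2.328 × 10^16) / 367357 = 6.33716 × 10^10 m ≈ 63.37 Gm

Final answer: 63.37 Gm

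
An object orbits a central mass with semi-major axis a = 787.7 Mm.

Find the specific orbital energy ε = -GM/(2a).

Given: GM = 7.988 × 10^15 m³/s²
a = 787.7 Mm = 7.877 × 10^8 m
GM = 7.988 × 10^15 m³/s²
2a = 1.5754 × 10^9 m
ε = −GM/(2a) = -5.07046 × 10^6 J/kg ≈ -5.07 MJ/kg

Final answer: -5.07 MJ/kg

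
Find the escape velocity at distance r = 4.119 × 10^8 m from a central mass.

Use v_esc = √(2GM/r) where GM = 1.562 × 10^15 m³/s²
r = 4.119 × 10^8 m
GM = 1.562 × 10^15 m³/s²
2GM/r = 2 × (1.562 × 10^15) / (4.119 × 10^8) = 7.58437 × 10^6 m²/s²
v_esc = √(2GM/r) = 2753.97 m/s ≈ 2.754 km/s

Final answer: 2.754 km/s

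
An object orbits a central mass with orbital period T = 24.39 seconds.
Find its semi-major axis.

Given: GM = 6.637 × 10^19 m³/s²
T = 24.39 seconds
GM = 6.637 × 10^19 m³/s²
Kepler's third law: a³ = GM T² / (4π²)
T² = 594.872 s²
a³ = (6.637 × 10^19) × 594.872 / (4π²) = 1.00008 × 10^21 m³
a = (a³)^(1/3) = 1.00003 × 10^7 m ≈ 10 Mm

Final answer: 10 Mm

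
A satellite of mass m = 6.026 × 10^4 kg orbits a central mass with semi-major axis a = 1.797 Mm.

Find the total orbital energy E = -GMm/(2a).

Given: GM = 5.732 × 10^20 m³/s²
a = 1.797 Mm = 1.797 × 10^6 m
GM = 5.732 × 10^20 m³/s²
2a = 3.594 × 10^6 m
GMm = 5.732 × 10^20 × 60260 = 3.4541 × 10^25 m³·kg/s²
E = −GMm/(2a) = -9.61075 × 10^18 J ≈ -9.611 EJ

Final answer: -9.611 EJ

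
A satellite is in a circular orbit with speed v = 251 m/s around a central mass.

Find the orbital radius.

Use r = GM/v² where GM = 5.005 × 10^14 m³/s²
v = 251 m/s
GM = 5.005 × 10^14 m³/s²
v² = 63001 m²/s²
r = GM/v² = (5.005 × 10^14) / 63001 = 7.94432 × 10^9 m ≈ 7.944 × 10^9 m

Final answer: 7.944 × 10^9 m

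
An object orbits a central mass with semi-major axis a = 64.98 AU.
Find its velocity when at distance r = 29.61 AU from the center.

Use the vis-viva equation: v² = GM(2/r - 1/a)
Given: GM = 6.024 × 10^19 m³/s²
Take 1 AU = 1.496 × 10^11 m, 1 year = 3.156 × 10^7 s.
a = 64.98 AU = 9.72101 × 10^12 m
r = 29.61 AU = 4.42966 × 10^12 m
GM = 6.024 × 10^19 m³/s²
2/r − 1/a = 4.51502 × 10^-13 − 1.0287 × 10^-13 = 3.48632 × 10^-13 m⁻¹
v² = GM (2/r − 1/a) = 2.10016 × 10^7 m²/s²
v = 4582.75 m/s ≈ 0.9668 AU/year

Final answer: 0.9668 AU/year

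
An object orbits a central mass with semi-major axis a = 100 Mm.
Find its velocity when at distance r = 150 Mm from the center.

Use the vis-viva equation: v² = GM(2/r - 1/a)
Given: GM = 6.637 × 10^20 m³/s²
a = 100 Mm = 1 × 10^8 m
r = 150 Mm = 1.5 × 10^8 m
GM = 6.637 × 10^20 m³/s²
2/r − 1/a = 1.33333 × 10^-8 − 1 × 10^-8 = 3.33333 × 10^-9 m⁻¹
v² = GM (2/r − 1/a) = 2.21233 × 10^12 m²/s²
v = 1.48739 × 10^6 m/s ≈ 1487 km/s

Final answer: 1487 km/s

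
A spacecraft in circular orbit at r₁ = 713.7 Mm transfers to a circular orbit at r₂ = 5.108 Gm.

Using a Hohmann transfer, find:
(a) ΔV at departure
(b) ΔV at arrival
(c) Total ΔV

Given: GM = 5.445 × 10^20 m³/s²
r₁ = 713.7 Mm = 7.137 × 10^8 m
r₂ = 5.108 Gm = 5.108 × 10^9 m
GM = 5.445 × 10^20 m³/s²
Transfer ellipse: a_t = (r₁ + r₂)/2 = 2.91085 × 10^9 m
Circular speed at r₁: v₁ = √(GM/r₁) = 873456 m/s
Transfer speed at r₁ (periapsis): v₁ₜ = √(GM(2/r₁ − 1/a_t)) = 1.15706 × 10^6 m/s
(a) ΔV₁ = v₁ₜ − v₁ = 283606 m/s ≈ 283.6 km/s
Circular speed at r₂: v₂ = √(GM/r₂) = 326493 m/s
Transfer speed at r₂ (apoapsis): v₂ₜ = √(GM(2/r₂ − 1/a_t)) = 161667 m/s
(b) ΔV₂ = v₂ − v₂ₜ = 164826 m/s ≈ 164.8 km/s
(c) ΔV_total = ΔV₁ + ΔV₂ = 448432 m/s ≈ 448.4 km/s

Final answer:
(a) ΔV₁ = 283.6 km/s
(b) ΔV₂ = 164.8 km/s
(c) ΔV_total = 448.4 km/s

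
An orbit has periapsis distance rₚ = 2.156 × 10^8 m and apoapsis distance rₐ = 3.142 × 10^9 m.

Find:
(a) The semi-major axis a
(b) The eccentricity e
rₚ = 2.156 × 10^8 m
rₐ = 3.142 × 10^9 m
(a) a = (rₚ + rₐ)/2 = 1.6788 × 10^9 m ≈ 1.679 × 10^9 m
(b) e = (rₐ − rₚ)/(rₐ + rₚ) = (2.9264 × 10^9) / (3.3576 × 10^9) = 0.871575

Final answer:
(a) a = 1.679 × 10^9 m
(b) e = 0.8716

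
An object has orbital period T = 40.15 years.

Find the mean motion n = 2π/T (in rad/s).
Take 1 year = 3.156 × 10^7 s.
T = 40.15 years = 1.26713 × 10^9 s
n = 2π / (1.26713 × 10^9 s) = 4.95858 × 10^-9 rad/s ≈ 4.959 × 10^-9 rad/s

Final answer: n = 4.959 × 10^-9 rad/s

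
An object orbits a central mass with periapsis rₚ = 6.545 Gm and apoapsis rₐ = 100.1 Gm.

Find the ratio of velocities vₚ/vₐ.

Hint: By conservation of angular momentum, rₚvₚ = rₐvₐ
rₚ = 6.545 Gm = 6.545 × 10^9 m
rₐ = 100.1 Gm = 1.001 × 10^11 m
rₚvₚ = rₐvₐ  ⇒  vₚ/vₐ = rₐ/rₚ
vₚ/vₐ = (1.001 × 10^11) / (6.545 × 10^9) = 15.2941

Final answer: vₚ/vₐ = 15.29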